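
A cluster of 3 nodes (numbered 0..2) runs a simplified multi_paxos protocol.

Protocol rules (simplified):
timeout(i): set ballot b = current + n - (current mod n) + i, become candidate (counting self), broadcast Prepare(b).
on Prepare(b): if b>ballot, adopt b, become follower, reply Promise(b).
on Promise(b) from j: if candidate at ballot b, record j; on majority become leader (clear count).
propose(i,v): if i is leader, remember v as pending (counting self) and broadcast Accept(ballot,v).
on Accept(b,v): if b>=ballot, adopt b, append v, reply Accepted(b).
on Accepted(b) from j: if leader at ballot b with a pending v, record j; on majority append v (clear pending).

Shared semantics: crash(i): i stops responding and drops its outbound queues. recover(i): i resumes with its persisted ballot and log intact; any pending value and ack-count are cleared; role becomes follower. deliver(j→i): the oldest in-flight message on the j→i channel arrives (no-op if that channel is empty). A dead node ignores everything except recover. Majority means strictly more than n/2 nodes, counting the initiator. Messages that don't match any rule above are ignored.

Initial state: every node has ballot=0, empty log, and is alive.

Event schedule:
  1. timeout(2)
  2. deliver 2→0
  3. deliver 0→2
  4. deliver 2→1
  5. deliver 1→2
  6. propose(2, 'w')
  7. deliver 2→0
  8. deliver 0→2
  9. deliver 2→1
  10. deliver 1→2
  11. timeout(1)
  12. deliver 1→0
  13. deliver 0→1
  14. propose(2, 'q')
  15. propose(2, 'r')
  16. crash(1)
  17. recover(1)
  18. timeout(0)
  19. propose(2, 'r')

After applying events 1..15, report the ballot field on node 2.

e1 timeout(2): 2[cand,b=5,-]
e2 deliver 2→0: 0[foll,b=5,-]
e3 deliver 0→2: 2[lead,b=5,-]
e4 deliver 2→1: 1[foll,b=5,-]
e5 deliver 1→2: ·
e6 propose(2,'w'): ·
e7 deliver 2→0: 0[foll,b=5,w]
e8 deliver 0→2: 2[lead,b=5,w]
e9 deliver 2→1: 1[foll,b=5,w]
e10 deliver 1→2: ·
e11 timeout(1): 1[cand,b=7,w]
e12 deliver 1→0: 0[foll,b=7,w]
e13 deliver 0→1: 1[lead,b=7,w]
e14 propose(2,'q'): ·
e15 propose(2,'r'): ·

5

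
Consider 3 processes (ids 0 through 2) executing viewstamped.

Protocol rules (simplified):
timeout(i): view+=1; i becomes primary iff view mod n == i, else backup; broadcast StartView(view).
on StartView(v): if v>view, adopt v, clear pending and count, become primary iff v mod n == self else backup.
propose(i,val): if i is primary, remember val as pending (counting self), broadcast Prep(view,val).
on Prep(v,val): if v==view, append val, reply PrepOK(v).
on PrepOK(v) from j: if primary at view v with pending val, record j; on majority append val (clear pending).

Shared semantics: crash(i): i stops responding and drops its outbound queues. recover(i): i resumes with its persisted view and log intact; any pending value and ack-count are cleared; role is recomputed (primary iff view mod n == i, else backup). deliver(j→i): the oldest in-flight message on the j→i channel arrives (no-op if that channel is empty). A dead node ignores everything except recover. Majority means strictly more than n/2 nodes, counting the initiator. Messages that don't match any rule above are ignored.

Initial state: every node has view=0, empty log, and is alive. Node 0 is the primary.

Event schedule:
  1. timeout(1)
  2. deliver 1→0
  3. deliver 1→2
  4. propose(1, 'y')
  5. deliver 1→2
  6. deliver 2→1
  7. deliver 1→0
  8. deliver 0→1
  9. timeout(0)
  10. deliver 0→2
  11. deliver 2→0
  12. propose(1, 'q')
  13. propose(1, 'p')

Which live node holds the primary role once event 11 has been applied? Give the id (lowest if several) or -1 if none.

1

e1 timeout(1): 1[prim,v=1,-]
e2 deliver 1→0: 0[back,v=1,-]
e3 deliver 1→2: 2[back,v=1,-]
e4 propose(1,'y'): ·
e5 deliver 1→2: 2[back,v=1,y]
e6 deliver 2→1: 1[prim,v=1,y]
e7 deliver 1→0: 0[back,v=1,y]
e8 deliver 0→1: ·
e9 timeout(0): 0[back,v=2,y]
e10 deliver 0→2: 2[prim,v=2,y]
e11 deliver 2→0: ·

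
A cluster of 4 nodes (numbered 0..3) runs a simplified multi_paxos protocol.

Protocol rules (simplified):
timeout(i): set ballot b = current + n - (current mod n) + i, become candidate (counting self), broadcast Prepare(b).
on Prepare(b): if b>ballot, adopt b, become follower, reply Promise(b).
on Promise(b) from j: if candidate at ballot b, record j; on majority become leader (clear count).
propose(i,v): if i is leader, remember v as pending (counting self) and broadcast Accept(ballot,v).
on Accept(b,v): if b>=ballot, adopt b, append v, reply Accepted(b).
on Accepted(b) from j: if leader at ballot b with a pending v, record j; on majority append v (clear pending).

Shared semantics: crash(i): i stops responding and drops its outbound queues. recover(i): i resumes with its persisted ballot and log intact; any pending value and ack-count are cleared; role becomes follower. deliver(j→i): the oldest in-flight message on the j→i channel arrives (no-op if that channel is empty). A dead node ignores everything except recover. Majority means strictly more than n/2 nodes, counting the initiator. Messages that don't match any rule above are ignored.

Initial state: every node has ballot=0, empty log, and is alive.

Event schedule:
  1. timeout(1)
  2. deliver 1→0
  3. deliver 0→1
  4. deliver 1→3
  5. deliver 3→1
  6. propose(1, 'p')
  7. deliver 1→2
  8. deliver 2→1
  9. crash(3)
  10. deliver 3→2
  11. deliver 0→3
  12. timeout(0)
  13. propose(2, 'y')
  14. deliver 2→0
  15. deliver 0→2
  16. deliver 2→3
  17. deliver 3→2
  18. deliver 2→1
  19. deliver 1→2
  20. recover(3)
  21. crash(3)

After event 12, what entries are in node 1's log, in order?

1. timeout(1):  <1:cand b5 ->
2. deliver 1→0:  <0:foll b5 ->
3. deliver 0→1:  nop
4. deliver 1→3:  <3:foll b5 ->
5. deliver 3→1:  <1:lead b5 ->
6. propose(1,'p'):  nop
7. deliver 1→2:  <2:foll b5 ->
8. deliver 2→1:  nop
9. crash(3):  <3:✗foll b5 ->
10. deliver 3→2:  nop
11. deliver 0→3:  nop
12. timeout(0):  <0:cand b8 ->

empty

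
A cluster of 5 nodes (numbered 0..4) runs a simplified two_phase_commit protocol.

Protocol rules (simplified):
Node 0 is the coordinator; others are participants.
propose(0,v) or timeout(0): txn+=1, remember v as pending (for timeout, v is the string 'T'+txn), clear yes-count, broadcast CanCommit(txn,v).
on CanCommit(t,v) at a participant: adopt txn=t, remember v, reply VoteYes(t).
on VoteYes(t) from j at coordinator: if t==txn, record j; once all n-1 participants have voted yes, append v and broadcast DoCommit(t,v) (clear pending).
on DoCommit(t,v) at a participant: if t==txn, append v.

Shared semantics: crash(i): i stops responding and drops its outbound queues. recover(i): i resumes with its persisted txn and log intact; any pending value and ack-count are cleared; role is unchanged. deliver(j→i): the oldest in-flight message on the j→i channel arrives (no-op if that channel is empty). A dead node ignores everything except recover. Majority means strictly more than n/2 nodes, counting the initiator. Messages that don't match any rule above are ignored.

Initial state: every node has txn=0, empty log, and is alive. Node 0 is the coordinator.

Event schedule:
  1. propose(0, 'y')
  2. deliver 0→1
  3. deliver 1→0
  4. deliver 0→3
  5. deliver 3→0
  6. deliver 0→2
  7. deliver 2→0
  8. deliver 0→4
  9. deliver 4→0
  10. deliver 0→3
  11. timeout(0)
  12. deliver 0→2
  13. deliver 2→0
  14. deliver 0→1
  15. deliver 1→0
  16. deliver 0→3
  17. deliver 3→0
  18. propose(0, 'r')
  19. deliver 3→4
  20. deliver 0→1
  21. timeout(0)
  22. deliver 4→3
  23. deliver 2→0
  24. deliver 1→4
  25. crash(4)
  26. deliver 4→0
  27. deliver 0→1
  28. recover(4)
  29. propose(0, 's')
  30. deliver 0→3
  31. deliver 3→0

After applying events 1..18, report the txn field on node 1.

after 1 — propose(0,'y'): n0:coor/t1/[-]
after 2 — deliver 0→1: n1:part/t1/[-]
after 3 — deliver 1→0: ·
after 4 — deliver 0→3: n3:part/t1/[-]
after 5 — deliver 3→0: ·
after 6 — deliver 0→2: n2:part/t1/[-]
after 7 — deliver 2→0: ·
after 8 — deliver 0→4: n4:part/t1/[-]
after 9 — deliver 4→0: n0:coor/t1/[y]
after 10 — deliver 0→3: n3:part/t1/[y]
after 11 — timeout(0): n0:coor/t2/[y]
after 12 — deliver 0→2: n2:part/t1/[y]
after 13 — deliver 2→0: ·
after 14 — deliver 0→1: n1:part/t1/[y]
after 15 — deliver 1→0: ·
after 16 — deliver 0→3: n3:part/t2/[y]
after 17 — deliver 3→0: ·
after 18 — propose(0,'r'): n0:coor/t3/[y]

1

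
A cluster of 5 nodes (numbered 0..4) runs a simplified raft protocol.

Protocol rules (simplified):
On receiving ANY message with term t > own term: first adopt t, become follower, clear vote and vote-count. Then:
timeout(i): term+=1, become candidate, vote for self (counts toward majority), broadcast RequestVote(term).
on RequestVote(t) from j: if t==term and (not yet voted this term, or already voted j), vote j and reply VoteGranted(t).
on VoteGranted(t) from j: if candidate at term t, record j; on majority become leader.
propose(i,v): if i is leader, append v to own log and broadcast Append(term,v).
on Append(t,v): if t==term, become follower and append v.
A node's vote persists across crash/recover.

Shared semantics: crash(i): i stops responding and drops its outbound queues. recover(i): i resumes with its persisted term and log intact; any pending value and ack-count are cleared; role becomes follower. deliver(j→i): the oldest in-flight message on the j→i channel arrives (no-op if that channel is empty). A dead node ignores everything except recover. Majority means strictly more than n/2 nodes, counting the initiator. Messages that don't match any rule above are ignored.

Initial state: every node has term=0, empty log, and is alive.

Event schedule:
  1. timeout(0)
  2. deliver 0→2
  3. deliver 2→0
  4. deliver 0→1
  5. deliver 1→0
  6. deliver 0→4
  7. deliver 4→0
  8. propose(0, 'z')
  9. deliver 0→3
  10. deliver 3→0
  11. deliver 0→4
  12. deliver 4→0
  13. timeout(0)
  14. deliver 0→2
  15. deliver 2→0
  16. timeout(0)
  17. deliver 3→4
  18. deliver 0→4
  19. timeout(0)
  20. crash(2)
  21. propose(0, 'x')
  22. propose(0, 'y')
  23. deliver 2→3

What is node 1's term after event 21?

step 1 timeout(0): 0={cand,t=1,log=-}
step 2 deliver 0→2: 2={foll,t=1,log=-}
step 3 deliver 2→0: —
step 4 deliver 0→1: 1={foll,t=1,log=-}
step 5 deliver 1→0: 0={lead,t=1,log=-}
step 6 deliver 0→4: 4={foll,t=1,log=-}
step 7 deliver 4→0: —
step 8 propose(0,'z'): 0={lead,t=1,log=z}
step 9 deliver 0→3: 3={foll,t=1,log=-}
step 10 deliver 3→0: —
step 11 deliver 0→4: 4={foll,t=1,log=z}
step 12 deliver 4→0: —
step 13 timeout(0): 0={cand,t=2,log=z}
step 14 deliver 0→2: 2={foll,t=1,log=z}
step 15 deliver 2→0: —
step 16 timeout(0): 0={cand,t=3,log=z}
step 17 deliver 3→4: —
step 18 deliver 0→4: 4={foll,t=2,log=z}
step 19 timeout(0): 0={cand,t=4,log=z}
step 20 crash(2): 2={✗foll,t=1,log=z}
step 21 propose(0,'x'): —

1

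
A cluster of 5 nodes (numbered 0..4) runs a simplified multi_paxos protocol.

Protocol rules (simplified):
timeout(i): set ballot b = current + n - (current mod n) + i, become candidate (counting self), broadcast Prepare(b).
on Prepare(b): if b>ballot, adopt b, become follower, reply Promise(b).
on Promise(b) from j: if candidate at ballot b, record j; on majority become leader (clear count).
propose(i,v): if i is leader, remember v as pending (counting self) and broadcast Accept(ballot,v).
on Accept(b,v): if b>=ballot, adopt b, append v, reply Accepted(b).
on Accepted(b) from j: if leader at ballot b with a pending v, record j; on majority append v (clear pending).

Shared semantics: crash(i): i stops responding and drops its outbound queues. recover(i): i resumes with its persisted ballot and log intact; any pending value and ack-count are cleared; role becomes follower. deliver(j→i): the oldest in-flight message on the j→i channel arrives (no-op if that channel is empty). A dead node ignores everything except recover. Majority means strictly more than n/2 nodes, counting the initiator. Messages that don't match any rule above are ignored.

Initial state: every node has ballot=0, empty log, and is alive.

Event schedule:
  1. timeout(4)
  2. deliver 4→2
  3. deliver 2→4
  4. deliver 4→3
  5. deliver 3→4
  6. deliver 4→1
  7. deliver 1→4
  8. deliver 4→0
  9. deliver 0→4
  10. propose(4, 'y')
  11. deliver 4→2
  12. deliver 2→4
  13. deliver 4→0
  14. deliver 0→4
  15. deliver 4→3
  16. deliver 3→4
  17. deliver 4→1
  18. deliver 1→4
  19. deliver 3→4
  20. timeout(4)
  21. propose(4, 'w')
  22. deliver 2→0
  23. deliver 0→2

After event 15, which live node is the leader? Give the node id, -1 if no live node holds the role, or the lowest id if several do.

4

step 1 timeout(4): 4={cand,b=9,log=-}
step 2 deliver 4→2: 2={foll,b=9,log=-}
step 3 deliver 2→4: —
step 4 deliver 4→3: 3={foll,b=9,log=-}
step 5 deliver 3→4: 4={lead,b=9,log=-}
step 6 deliver 4→1: 1={foll,b=9,log=-}
step 7 deliver 1→4: —
step 8 deliver 4→0: 0={foll,b=9,log=-}
step 9 deliver 0→4: —
step 10 propose(4,'y'): —
step 11 deliver 4→2: 2={foll,b=9,log=y}
step 12 deliver 2→4: —
step 13 deliver 4→0: 0={foll,b=9,log=y}
step 14 deliver 0→4: 4={lead,b=9,log=y}
step 15 deliver 4→3: 3={foll,b=9,log=y}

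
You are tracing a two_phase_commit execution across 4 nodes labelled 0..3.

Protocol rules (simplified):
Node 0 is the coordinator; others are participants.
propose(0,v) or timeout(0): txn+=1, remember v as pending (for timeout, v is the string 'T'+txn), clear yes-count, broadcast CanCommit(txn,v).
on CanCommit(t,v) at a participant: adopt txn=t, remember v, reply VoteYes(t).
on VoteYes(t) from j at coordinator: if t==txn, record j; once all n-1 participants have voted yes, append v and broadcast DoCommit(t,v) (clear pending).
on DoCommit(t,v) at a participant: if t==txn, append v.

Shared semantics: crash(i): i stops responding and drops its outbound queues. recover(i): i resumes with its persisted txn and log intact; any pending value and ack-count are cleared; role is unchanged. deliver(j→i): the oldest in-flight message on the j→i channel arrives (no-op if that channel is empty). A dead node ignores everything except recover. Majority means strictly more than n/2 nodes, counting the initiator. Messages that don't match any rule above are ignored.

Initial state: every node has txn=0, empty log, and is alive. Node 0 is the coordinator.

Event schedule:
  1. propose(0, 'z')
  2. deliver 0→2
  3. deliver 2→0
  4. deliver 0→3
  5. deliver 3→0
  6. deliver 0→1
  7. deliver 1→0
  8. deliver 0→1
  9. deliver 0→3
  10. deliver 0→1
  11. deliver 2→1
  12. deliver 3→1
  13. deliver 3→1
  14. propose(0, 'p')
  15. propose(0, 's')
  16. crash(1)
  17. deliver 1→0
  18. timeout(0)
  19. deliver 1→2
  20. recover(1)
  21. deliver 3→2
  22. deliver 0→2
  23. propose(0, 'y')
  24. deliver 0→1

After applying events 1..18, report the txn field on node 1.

1. propose(0,'z'):  <0:coor t1 ->
2. deliver 0→2:  <2:part t1 ->
3. deliver 2→0:  nop
4. deliver 0→3:  <3:part t1 ->
5. deliver 3→0:  nop
6. deliver 0→1:  <1:part t1 ->
7. deliver 1→0:  <0:coor t1 z>
8. deliver 0→1:  <1:part t1 z>
9. deliver 0→3:  <3:part t1 z>
10. deliver 0→1:  nop
11. deliver 2→1:  nop
12. deliver 3→1:  nop
13. deliver 3→1:  nop
14. propose(0,'p'):  <0:coor t2 z>
15. propose(0,'s'):  <0:coor t3 z>
16. crash(1):  <1:✗part t1 z>
17. deliver 1→0:  nop
18. timeout(0):  <0:coor t4 z>

1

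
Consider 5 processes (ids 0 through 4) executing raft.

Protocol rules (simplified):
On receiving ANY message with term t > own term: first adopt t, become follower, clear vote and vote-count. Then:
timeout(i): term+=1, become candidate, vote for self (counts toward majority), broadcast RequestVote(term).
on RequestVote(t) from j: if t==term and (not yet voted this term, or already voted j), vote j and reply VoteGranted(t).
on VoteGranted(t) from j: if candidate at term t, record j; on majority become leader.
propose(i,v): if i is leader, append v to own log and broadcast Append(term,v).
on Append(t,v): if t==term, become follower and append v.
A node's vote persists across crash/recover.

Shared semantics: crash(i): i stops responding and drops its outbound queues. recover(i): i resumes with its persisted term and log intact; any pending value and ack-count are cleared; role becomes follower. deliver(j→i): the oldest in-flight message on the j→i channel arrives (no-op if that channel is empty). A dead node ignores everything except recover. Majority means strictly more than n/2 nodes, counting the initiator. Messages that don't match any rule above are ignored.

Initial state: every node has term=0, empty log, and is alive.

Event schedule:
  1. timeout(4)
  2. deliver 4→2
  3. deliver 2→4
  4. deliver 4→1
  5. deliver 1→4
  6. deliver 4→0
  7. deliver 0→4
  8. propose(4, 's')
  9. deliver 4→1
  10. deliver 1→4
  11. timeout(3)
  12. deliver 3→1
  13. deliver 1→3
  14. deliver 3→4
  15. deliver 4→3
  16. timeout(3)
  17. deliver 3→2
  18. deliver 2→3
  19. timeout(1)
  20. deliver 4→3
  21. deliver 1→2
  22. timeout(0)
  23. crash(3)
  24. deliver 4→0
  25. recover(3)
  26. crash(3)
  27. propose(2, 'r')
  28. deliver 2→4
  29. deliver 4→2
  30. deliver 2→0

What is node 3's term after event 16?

2

e1 timeout(4): 4[cand,t=1,-]
e2 deliver 4→2: 2[foll,t=1,-]
e3 deliver 2→4: ·
e4 deliver 4→1: 1[foll,t=1,-]
e5 deliver 1→4: 4[lead,t=1,-]
e6 deliver 4→0: 0[foll,t=1,-]
e7 deliver 0→4: ·
e8 propose(4,'s'): 4[lead,t=1,s]
e9 deliver 4→1: 1[foll,t=1,s]
e10 deliver 1→4: ·
e11 timeout(3): 3[cand,t=1,-]
e12 deliver 3→1: ·
e13 deliver 1→3: ·
e14 deliver 3→4: ·
e15 deliver 4→3: ·
e16 timeout(3): 3[cand,t=2,-]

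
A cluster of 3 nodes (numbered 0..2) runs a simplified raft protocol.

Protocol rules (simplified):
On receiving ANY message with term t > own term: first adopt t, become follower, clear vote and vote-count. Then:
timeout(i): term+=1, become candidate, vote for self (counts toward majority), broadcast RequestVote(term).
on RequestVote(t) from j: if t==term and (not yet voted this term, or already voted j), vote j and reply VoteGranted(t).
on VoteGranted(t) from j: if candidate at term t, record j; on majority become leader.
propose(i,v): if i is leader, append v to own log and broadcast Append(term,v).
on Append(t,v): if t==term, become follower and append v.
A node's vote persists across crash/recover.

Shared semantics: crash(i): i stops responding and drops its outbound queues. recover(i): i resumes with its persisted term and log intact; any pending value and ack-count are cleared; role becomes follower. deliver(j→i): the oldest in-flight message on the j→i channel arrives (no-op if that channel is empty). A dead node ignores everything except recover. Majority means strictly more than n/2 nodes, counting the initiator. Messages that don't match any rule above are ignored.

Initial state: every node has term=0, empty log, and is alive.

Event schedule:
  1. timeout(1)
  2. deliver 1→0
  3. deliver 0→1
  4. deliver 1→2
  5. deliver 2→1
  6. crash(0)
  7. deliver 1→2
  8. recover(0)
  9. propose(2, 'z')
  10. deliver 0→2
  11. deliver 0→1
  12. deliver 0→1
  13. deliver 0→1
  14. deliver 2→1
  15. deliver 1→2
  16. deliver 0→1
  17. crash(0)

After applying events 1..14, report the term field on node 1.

[1] timeout(1) → N1(cand t1 [-])
[2] deliver 1→0 → N0(foll t1 [-])
[3] deliver 0→1 → N1(lead t1 [-])
[4] deliver 1→2 → N2(foll t1 [-])
[5] deliver 2→1 → ∅
[6] crash(0) → N0(✗foll t1 [-])
[7] deliver 1→2 → ∅
[8] recover(0) → N0(foll t1 [-])
[9] propose(2,'z') → ∅
[10] deliver 0→2 → ∅
[11] deliver 0→1 → ∅
[12] deliver 0→1 → ∅
[13] deliver 0→1 → ∅
[14] deliver 2→1 → ∅

1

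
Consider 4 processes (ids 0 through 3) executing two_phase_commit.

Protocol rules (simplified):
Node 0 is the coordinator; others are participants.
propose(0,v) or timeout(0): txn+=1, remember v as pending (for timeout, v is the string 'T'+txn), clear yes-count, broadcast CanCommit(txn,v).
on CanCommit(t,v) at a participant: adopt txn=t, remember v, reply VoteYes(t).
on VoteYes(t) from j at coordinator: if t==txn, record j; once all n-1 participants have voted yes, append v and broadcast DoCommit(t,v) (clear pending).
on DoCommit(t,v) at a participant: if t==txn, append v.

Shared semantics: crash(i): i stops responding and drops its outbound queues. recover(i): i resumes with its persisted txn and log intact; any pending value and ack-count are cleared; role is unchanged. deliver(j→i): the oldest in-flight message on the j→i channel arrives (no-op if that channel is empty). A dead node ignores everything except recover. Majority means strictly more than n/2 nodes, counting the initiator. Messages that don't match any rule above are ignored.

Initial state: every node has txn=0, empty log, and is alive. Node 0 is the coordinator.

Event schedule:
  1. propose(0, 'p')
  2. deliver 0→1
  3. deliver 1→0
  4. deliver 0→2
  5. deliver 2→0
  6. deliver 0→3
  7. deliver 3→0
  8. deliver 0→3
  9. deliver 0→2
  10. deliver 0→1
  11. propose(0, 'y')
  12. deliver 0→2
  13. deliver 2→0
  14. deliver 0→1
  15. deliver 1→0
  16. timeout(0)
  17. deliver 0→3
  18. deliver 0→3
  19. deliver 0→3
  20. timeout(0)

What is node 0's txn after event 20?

after 1 — propose(0,'p'): n0:coor/t1/[-]
after 2 — deliver 0→1: n1:part/t1/[-]
after 3 — deliver 1→0: ·
after 4 — deliver 0→2: n2:part/t1/[-]
after 5 — deliver 2→0: ·
after 6 — deliver 0→3: n3:part/t1/[-]
after 7 — deliver 3→0: n0:coor/t1/[p]
after 8 — deliver 0→3: n3:part/t1/[p]
after 9 — deliver 0→2: n2:part/t1/[p]
after 10 — deliver 0→1: n1:part/t1/[p]
after 11 — propose(0,'y'): n0:coor/t2/[p]
after 12 — deliver 0→2: n2:part/t2/[p]
after 13 — deliver 2→0: ·
after 14 — deliver 0→1: n1:part/t2/[p]
after 15 — deliver 1→0: ·
after 16 — timeout(0): n0:coor/t3/[p]
after 17 — deliver 0→3: n3:part/t2/[p]
after 18 — deliver 0→3: n3:part/t3/[p]
after 19 — deliver 0→3: ·
after 20 — timeout(0): n0:coor/t4/[p]

4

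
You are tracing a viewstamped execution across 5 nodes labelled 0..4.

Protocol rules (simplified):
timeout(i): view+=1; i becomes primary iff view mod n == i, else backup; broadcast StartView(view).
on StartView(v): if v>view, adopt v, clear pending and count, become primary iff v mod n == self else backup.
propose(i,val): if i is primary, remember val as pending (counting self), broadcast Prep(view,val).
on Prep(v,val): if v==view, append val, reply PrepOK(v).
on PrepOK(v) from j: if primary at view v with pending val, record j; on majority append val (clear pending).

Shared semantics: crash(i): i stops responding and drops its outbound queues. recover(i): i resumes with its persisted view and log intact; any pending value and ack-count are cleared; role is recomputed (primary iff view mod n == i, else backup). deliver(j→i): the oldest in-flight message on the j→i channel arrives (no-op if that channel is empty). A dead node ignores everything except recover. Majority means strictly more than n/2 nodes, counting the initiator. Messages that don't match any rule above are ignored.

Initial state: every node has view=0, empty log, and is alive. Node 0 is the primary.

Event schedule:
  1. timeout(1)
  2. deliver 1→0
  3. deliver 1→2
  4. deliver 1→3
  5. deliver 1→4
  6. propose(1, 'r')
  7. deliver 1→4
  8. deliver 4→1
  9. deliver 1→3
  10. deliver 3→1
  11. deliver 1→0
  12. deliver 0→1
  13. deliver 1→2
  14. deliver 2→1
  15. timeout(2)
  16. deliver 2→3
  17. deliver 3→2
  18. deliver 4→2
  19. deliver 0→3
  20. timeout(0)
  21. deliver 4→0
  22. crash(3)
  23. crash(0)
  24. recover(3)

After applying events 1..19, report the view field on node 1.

step 1 timeout(1): 1={prim,v=1,log=-}
step 2 deliver 1→0: 0={back,v=1,log=-}
step 3 deliver 1→2: 2={back,v=1,log=-}
step 4 deliver 1→3: 3={back,v=1,log=-}
step 5 deliver 1→4: 4={back,v=1,log=-}
step 6 propose(1,'r'): —
step 7 deliver 1→4: 4={back,v=1,log=r}
step 8 deliver 4→1: —
step 9 deliver 1→3: 3={back,v=1,log=r}
step 10 deliver 3→1: 1={prim,v=1,log=r}
step 11 deliver 1→0: 0={back,v=1,log=r}
step 12 deliver 0→1: —
step 13 deliver 1→2: 2={back,v=1,log=r}
step 14 deliver 2→1: —
step 15 timeout(2): 2={prim,v=2,log=r}
step 16 deliver 2→3: 3={back,v=2,log=r}
step 17 deliver 3→2: —
step 18 deliver 4→2: —
step 19 deliver 0→3: —

1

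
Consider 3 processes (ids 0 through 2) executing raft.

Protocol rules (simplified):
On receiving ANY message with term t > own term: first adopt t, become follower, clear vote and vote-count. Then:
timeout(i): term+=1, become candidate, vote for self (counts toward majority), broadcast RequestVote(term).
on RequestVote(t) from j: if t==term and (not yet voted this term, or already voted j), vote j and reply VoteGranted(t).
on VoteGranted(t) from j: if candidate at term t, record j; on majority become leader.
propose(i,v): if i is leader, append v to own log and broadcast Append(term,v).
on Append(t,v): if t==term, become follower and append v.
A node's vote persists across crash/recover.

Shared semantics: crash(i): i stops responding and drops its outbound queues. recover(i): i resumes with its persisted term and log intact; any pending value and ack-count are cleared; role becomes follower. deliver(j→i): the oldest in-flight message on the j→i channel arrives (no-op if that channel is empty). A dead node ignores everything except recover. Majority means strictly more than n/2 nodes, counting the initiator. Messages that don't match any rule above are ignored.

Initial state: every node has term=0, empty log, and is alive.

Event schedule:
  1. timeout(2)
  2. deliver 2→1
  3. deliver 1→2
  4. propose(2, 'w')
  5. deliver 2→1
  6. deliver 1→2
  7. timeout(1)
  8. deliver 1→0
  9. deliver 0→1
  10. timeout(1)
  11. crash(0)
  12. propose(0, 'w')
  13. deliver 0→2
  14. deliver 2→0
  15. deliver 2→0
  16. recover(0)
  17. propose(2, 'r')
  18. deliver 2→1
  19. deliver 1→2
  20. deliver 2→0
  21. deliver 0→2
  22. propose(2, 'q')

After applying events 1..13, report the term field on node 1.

3

after 1 — timeout(2): n2:cand/t1/[-]
after 2 — deliver 2→1: n1:foll/t1/[-]
after 3 — deliver 1→2: n2:lead/t1/[-]
after 4 — propose(2,'w'): n2:lead/t1/[w]
after 5 — deliver 2→1: n1:foll/t1/[w]
after 6 — deliver 1→2: ·
after 7 — timeout(1): n1:cand/t2/[w]
after 8 — deliver 1→0: n0:foll/t2/[-]
after 9 — deliver 0→1: n1:lead/t2/[w]
after 10 — timeout(1): n1:cand/t3/[w]
after 11 — crash(0): n0:✗foll/t2/[-]
after 12 — propose(0,'w'): ·
after 13 — deliver 0→2: ·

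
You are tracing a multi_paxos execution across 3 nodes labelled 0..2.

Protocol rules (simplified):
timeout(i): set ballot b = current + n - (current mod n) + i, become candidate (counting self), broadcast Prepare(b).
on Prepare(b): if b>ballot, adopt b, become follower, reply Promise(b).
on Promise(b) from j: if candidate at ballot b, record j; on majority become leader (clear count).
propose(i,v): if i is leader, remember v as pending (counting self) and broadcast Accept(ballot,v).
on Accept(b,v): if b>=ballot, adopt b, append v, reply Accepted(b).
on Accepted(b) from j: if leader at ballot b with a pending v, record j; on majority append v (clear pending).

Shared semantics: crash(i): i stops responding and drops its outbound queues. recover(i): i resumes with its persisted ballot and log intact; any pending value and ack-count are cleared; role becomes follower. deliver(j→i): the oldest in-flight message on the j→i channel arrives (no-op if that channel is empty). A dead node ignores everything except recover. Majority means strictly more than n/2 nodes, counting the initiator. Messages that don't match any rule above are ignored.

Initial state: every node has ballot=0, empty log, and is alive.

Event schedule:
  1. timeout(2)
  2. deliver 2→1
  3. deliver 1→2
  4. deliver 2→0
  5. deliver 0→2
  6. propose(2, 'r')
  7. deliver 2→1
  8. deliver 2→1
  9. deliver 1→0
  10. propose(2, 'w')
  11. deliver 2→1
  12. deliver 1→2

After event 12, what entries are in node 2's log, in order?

w

after 1 — timeout(2): n2:cand/b5/[-]
after 2 — deliver 2→1: n1:foll/b5/[-]
after 3 — deliver 1→2: n2:lead/b5/[-]
after 4 — deliver 2→0: n0:foll/b5/[-]
after 5 — deliver 0→2: ·
after 6 — propose(2,'r'): ·
after 7 — deliver 2→1: n1:foll/b5/[r]
after 8 — deliver 2→1: ·
after 9 — deliver 1→0: ·
after 10 — propose(2,'w'): ·
after 11 — deliver 2→1: n1:foll/b5/[r,w]
after 12 — deliver 1→2: n2:lead/b5/[w]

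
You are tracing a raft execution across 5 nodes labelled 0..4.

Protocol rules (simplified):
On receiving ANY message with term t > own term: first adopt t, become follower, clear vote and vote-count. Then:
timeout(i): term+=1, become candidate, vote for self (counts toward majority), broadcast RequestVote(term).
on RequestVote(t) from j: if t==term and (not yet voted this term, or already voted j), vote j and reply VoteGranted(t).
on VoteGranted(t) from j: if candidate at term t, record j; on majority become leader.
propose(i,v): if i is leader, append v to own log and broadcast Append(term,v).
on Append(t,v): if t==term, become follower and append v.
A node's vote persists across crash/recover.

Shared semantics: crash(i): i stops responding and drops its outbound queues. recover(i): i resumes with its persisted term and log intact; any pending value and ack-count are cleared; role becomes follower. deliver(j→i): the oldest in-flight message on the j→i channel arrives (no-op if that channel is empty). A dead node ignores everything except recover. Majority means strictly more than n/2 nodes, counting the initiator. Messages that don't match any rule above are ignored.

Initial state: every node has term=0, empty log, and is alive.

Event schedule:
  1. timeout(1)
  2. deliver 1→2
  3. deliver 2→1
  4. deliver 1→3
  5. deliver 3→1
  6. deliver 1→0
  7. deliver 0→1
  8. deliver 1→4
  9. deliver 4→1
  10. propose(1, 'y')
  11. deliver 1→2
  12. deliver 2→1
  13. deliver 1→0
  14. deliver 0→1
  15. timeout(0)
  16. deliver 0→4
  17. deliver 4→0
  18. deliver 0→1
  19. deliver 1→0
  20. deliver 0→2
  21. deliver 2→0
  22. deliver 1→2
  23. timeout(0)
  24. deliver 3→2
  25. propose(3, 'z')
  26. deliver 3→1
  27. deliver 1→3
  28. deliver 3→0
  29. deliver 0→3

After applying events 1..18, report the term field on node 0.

step 1 timeout(1): 1={cand,t=1,log=-}
step 2 deliver 1→2: 2={foll,t=1,log=-}
step 3 deliver 2→1: —
step 4 deliver 1→3: 3={foll,t=1,log=-}
step 5 deliver 3→1: 1={lead,t=1,log=-}
step 6 deliver 1→0: 0={foll,t=1,log=-}
step 7 deliver 0→1: —
step 8 deliver 1→4: 4={foll,t=1,log=-}
step 9 deliver 4→1: —
step 10 propose(1,'y'): 1={lead,t=1,log=y}
step 11 deliver 1→2: 2={foll,t=1,log=y}
step 12 deliver 2→1: —
step 13 deliver 1→0: 0={foll,t=1,log=y}
step 14 deliver 0→1: —
step 15 timeout(0): 0={cand,t=2,log=y}
step 16 deliver 0→4: 4={foll,t=2,log=-}
step 17 deliver 4→0: —
step 18 deliver 0→1: 1={foll,t=2,log=y}

2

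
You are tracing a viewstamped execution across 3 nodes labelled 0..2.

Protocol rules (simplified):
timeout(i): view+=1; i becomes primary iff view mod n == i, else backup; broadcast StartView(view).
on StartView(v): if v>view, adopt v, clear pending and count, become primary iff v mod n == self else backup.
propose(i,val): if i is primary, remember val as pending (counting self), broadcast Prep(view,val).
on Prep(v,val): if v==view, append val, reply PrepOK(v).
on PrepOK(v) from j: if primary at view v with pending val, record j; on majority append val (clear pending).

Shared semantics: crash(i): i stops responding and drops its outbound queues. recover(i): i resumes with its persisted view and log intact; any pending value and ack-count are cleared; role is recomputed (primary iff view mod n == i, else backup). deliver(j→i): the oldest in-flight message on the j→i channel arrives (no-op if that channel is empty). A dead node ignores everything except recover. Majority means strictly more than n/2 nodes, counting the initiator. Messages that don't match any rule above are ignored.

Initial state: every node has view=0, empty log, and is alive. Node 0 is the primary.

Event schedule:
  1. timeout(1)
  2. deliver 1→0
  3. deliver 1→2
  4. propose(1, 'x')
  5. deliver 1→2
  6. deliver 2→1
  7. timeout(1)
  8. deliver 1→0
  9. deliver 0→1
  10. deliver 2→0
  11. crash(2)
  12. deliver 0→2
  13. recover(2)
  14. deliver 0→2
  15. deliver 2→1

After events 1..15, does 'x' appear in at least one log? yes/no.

step 1 timeout(1): 1={prim,v=1,log=-}
step 2 deliver 1→0: 0={back,v=1,log=-}
step 3 deliver 1→2: 2={back,v=1,log=-}
step 4 propose(1,'x'): —
step 5 deliver 1→2: 2={back,v=1,log=x}
step 6 deliver 2→1: 1={prim,v=1,log=x}
step 7 timeout(1): 1={back,v=2,log=x}
step 8 deliver 1→0: 0={back,v=1,log=x}
step 9 deliver 0→1: —
step 10 deliver 2→0: —
step 11 crash(2): 2={✗back,v=1,log=x}
step 12 deliver 0→2: —
step 13 recover(2): 2={back,v=1,log=x}
step 14 deliver 0→2: —
step 15 deliver 2→1: —

yes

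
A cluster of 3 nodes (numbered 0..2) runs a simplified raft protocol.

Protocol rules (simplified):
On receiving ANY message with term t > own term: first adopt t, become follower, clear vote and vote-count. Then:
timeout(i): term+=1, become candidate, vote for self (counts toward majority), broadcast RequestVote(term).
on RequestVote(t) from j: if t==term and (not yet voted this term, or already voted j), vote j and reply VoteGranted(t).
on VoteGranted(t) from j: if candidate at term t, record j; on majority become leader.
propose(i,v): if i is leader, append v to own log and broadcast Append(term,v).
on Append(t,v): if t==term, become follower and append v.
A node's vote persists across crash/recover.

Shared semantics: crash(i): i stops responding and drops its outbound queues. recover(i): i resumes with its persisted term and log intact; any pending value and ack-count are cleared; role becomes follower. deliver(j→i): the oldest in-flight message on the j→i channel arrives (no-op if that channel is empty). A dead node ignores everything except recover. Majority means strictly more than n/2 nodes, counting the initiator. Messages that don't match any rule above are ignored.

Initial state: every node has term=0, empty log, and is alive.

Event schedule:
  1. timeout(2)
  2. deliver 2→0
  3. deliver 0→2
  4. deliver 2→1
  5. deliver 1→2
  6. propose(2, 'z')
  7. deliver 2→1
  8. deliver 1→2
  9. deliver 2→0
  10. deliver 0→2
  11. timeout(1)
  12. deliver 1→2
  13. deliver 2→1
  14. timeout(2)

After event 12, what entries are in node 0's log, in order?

e1 timeout(2): 2[cand,t=1,-]
e2 deliver 2→0: 0[foll,t=1,-]
e3 deliver 0→2: 2[lead,t=1,-]
e4 deliver 2→1: 1[foll,t=1,-]
e5 deliver 1→2: ·
e6 propose(2,'z'): 2[lead,t=1,z]
e7 deliver 2→1: 1[foll,t=1,z]
e8 deliver 1→2: ·
e9 deliver 2→0: 0[foll,t=1,z]
e10 deliver 0→2: ·
e11 timeout(1): 1[cand,t=2,z]
e12 deliver 1→2: 2[foll,t=2,z]

z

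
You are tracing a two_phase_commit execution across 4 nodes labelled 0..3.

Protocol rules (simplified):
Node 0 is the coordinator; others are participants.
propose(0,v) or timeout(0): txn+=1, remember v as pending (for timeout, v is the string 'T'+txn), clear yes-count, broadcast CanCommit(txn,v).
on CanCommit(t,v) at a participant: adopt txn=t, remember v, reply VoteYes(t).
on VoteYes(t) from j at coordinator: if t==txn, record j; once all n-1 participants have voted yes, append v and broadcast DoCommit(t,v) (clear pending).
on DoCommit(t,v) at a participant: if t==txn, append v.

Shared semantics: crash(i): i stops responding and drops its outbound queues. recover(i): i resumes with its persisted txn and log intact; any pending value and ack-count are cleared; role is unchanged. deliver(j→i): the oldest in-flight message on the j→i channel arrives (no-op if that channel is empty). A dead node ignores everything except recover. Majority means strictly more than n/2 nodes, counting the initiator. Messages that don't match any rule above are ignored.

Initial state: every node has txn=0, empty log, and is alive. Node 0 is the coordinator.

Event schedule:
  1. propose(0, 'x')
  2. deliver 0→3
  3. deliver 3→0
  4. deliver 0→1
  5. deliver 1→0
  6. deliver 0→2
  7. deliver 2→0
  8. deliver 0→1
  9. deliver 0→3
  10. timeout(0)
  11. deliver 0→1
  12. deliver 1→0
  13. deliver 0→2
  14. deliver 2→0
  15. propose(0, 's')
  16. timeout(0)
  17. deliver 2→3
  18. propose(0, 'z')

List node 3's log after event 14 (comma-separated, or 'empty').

x

1. propose(0,'x'):  <0:coor t1 ->
2. deliver 0→3:  <3:part t1 ->
3. deliver 3→0:  nop
4. deliver 0→1:  <1:part t1 ->
5. deliver 1→0:  nop
6. deliver 0→2:  <2:part t1 ->
7. deliver 2→0:  <0:coor t1 x>
8. deliver 0→1:  <1:part t1 x>
9. deliver 0→3:  <3:part t1 x>
10. timeout(0):  <0:coor t2 x>
11. deliver 0→1:  <1:part t2 x>
12. deliver 1→0:  nop
13. deliver 0→2:  <2:part t1 x>
14. deliver 2→0:  nop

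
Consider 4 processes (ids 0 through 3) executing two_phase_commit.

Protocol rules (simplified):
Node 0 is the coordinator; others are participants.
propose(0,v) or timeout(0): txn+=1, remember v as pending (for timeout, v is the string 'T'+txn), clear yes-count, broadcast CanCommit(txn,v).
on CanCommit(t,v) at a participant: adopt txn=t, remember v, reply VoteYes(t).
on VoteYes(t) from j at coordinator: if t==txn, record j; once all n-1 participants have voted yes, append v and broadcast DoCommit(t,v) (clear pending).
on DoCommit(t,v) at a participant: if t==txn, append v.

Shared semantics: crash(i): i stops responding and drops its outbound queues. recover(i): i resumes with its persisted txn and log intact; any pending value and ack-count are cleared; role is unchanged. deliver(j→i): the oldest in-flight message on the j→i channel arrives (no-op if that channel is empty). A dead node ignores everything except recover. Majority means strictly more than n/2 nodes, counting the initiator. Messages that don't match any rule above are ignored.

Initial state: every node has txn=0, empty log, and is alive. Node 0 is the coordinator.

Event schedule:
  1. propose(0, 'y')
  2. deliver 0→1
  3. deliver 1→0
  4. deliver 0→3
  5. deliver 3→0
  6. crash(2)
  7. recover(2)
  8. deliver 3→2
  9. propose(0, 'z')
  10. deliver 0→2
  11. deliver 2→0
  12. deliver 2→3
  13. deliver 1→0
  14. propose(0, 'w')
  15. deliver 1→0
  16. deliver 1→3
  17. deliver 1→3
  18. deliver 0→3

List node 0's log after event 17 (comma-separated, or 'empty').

empty

e1 propose(0,'y'): 0[coor,t=1,-]
e2 deliver 0→1: 1[part,t=1,-]
e3 deliver 1→0: ·
e4 deliver 0→3: 3[part,t=1,-]
e5 deliver 3→0: ·
e6 crash(2): 2[✗part,t=0,-]
e7 recover(2): 2[part,t=0,-]
e8 deliver 3→2: ·
e9 propose(0,'z'): 0[coor,t=2,-]
e10 deliver 0→2: 2[part,t=1,-]
e11 deliver 2→0: ·
e12 deliver 2→3: ·
e13 deliver 1→0: ·
e14 propose(0,'w'): 0[coor,t=3,-]
e15 deliver 1→0: ·
e16 deliver 1→3: ·
e17 deliver 1→3: ·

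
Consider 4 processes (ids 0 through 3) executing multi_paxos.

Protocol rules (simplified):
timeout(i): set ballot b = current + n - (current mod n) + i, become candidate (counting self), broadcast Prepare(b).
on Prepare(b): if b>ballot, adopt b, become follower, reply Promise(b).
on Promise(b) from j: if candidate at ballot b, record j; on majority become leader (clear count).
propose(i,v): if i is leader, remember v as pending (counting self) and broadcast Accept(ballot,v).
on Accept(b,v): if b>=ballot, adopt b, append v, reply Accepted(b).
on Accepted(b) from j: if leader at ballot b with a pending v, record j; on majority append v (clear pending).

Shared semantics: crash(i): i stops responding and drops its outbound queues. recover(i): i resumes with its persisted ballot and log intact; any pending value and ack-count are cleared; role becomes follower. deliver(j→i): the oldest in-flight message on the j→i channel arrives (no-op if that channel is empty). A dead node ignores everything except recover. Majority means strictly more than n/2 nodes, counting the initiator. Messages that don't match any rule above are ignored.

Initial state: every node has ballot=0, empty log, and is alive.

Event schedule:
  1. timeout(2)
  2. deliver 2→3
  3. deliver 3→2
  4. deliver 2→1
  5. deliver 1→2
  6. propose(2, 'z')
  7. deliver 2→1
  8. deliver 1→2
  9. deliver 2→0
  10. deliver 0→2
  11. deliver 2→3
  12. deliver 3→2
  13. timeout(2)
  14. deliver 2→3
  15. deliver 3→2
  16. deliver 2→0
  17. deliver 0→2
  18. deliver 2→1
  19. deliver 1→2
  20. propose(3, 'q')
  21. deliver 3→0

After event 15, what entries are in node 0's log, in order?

1. timeout(2):  <2:cand b6 ->
2. deliver 2→3:  <3:foll b6 ->
3. deliver 3→2:  nop
4. deliver 2→1:  <1:foll b6 ->
5. deliver 1→2:  <2:lead b6 ->
6. propose(2,'z'):  nop
7. deliver 2→1:  <1:foll b6 z>
8. deliver 1→2:  nop
9. deliver 2→0:  <0:foll b6 ->
10. deliver 0→2:  nop
11. deliver 2→3:  <3:foll b6 z>
12. deliver 3→2:  <2:lead b6 z>
13. timeout(2):  <2:cand b10 z>
14. deliver 2→3:  <3:foll b10 z>
15. deliver 3→2:  nop

empty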